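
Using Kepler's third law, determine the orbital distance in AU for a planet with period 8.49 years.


a = P^(2/3) = 8.49^(2/3) = 4.1617

4.1617 AU


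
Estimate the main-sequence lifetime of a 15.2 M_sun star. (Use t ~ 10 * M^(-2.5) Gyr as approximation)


t = 10 * M^(-2.5) = 10 * 15.2^(-2.5) = 0.0111

0.0111 Gyr


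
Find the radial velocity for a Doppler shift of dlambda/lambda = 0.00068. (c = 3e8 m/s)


v = (dlambda/lambda) * c = 0.00068 * 3e8 = 204000.0

204000.0 m/s


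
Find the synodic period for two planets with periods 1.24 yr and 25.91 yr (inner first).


1/P_syn = |1/P1 - 1/P2| = |1/1.24 - 1/25.91| => P_syn = 1.3023

1.3023 years


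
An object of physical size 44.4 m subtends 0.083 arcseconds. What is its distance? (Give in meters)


D = size / theta_rad, theta_rad = 0.083 * pi/(180*3600) = 4.024e-07, D = 1.103e+08

1.103e+08 m


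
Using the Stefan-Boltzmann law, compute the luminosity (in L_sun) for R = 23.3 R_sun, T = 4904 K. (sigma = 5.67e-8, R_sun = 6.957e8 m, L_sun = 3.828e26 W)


R = 23.3 * 6.957e8 m = 1.620981e+10 m. L = 4*pi*R^2*sigma*T^4 = 4*pi*(1.620981e+10)^2 * 5.67e-8 * 4904^4 = 1.082805911e+29 W. L/L_sun = 1.082805911e+29 / 3.828e26 = 282.8647

282.8647 L_sun


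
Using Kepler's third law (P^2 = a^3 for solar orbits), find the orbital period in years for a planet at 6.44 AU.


P = a^(3/2) = 6.44^1.5 = 16.3429

16.3429 years


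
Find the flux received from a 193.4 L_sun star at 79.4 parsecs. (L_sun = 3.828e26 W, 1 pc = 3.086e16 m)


F = L / (4*pi*d^2) = 7.403e+28 / (4*pi*(2.450e+18)^2) = 9.813e-10

9.813e-10 W/m^2


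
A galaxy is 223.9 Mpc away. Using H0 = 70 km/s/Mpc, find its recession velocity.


v = H0 * d = 70 * 223.9 = 15673.0

15673.0 km/s


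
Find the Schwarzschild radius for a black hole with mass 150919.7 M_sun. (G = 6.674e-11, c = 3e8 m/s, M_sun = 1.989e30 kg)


M = 150919.7 * 1.989e30 kg = 3.001792833e+35 kg. rs = 2GM/c^2 = 2 * 6.674e-11 * 3.001792833e+35 / (3e8)^2 = 4.452e+08

4.452e+08 m


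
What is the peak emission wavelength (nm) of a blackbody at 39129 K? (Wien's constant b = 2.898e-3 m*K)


lam_max = b / T = 2.898e-3 / 39129 = 7.406e-08 m = 74.0627 nm

74.0627 nm


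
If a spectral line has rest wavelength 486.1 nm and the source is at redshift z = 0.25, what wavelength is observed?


lam_obs = lam_emit * (1 + z) = 486.1 * (1 + 0.25) = 607.625

607.625 nm


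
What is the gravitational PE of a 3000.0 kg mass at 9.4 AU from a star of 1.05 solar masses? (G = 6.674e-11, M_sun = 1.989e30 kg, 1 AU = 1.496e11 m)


M = 1.05 * 1.989e30 kg = 2.08845e+30 kg; r = 9.4 AU * 1.496e11 m/AU = 1.40624e+12 m. U = -GM*m/r = -(6.674e-11 * 2.08845e+30 * 3000.0) / 1.40624e+12 = -2.974e+11

-2.974e+11 J


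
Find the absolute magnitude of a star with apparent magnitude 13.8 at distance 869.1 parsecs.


M = m - 5*log10(d) + 5 = 13.8 - 5*log10(869.1) + 5 = 4.1047

4.1047


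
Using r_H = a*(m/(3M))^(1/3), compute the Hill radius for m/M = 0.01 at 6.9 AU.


r_H = a * (m/3M)^(1/3) = 6.9 * (0.01/3)^(1/3) = 1.0307

1.0307 AU


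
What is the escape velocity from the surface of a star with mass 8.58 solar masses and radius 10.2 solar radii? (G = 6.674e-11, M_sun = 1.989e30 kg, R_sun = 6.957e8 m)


M = 8.58 * 1.989e30 kg = 1.706562e+31 kg; R = 10.2 * 6.957e8 m = 7.09614e+09 m. v_esc = sqrt(2GM/R) = sqrt(2 * 6.674e-11 * 1.706562e+31 / 7.09614e+09) = 566575.8342

566575.8342 m/s


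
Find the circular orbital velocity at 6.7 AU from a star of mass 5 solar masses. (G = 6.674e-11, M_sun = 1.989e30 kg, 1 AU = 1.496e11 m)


v = sqrt(GM/r) = sqrt(6.674e-11 * 9.945e+30 / 1.002e+12) = 25733.1112

25733.1112 m/s


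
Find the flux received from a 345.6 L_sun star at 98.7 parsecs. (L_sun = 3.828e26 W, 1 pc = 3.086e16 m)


F = L / (4*pi*d^2) = 1.323e+29 / (4*pi*(3.046e+18)^2) = 1.135e-09

1.135e-09 W/m^2


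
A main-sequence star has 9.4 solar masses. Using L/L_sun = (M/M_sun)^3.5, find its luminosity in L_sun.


L/L_sun = (M/M_sun)^3.5 = 9.4^3.5 = 2546.5223

2546.5223 L_sun


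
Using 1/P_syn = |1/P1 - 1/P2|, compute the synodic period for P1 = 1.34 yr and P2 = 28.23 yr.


1/P_syn = |1/P1 - 1/P2| = |1/1.34 - 1/28.23| => P_syn = 1.4068

1.4068 years


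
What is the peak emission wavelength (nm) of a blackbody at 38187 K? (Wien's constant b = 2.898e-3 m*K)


lam_max = b / T = 2.898e-3 / 38187 = 7.589e-08 m = 75.8897 nm

75.8897 nm


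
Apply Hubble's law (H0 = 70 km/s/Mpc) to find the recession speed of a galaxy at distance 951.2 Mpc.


v = H0 * d = 70 * 951.2 = 66584.0

66584.0 km/s


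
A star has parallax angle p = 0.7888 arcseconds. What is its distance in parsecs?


d = 1/p = 1/0.7888 = 1.2677

1.2677 pc


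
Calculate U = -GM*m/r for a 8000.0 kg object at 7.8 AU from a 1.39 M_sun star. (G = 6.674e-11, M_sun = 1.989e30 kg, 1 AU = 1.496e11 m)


M = 1.39 * 1.989e30 kg = 2.76471e+30 kg; r = 7.8 AU * 1.496e11 m/AU = 1.16688e+12 m. U = -GM*m/r = -(6.674e-11 * 2.76471e+30 * 8000.0) / 1.16688e+12 = -1.265e+12

-1.265e+12 J


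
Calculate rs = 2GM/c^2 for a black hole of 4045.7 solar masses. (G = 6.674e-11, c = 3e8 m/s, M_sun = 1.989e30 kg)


M = 4045.7 * 1.989e30 kg = 8.0468973e+33 kg. rs = 2GM/c^2 = 2 * 6.674e-11 * 8.0468973e+33 / (3e8)^2 = 1.193e+07

1.193e+07 m


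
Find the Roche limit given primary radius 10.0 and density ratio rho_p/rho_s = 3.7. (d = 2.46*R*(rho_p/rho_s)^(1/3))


d_Roche = 2.46 * 10.0 * 3.7^(1/3) = 38.0483

38.0483


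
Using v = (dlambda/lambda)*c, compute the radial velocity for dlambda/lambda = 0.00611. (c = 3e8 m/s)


v = (dlambda/lambda) * c = 0.00611 * 3e8 = 1.833e+06

1.833e+06 m/s


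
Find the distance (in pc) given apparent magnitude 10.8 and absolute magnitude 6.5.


d = 10^((m - M + 5)/5) = 10^((10.8 - 6.5 + 5)/5) = 72.4436

72.4436 pc


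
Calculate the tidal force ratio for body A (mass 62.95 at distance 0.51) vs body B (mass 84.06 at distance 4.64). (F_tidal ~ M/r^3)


Ratio = (M1/r1^3) / (M2/r2^3) = (62.95/0.51^3) / (84.06/4.64^3) = 563.9619

563.9619


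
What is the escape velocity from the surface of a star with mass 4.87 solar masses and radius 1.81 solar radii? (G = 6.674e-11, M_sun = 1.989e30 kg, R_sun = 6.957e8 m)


M = 4.87 * 1.989e30 kg = 9.68643e+30 kg; R = 1.81 * 6.957e8 m = 1.259217e+09 m. v_esc = sqrt(2GM/R) = sqrt(2 * 6.674e-11 * 9.68643e+30 / 1.259217e+09) = 1.013e+06

1.013e+06 m/s


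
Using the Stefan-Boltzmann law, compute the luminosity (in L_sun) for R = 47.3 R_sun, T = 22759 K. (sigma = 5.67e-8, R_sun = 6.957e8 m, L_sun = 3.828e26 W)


R = 47.3 * 6.957e8 m = 3.290661e+10 m. L = 4*pi*R^2*sigma*T^4 = 4*pi*(3.290661e+10)^2 * 5.67e-8 * 22759^4 = 2.070007478e+32 W. L/L_sun = 2.070007478e+32 / 3.828e26 = 540754.3046

540754.3046 L_sun


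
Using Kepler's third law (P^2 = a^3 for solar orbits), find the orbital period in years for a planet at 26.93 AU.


P = a^(3/2) = 26.93^1.5 = 139.7509

139.7509 years


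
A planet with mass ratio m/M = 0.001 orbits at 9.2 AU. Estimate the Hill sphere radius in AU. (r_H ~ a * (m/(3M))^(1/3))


r_H = a * (m/3M)^(1/3) = 9.2 * (0.001/3)^(1/3) = 0.6379

0.6379 AU


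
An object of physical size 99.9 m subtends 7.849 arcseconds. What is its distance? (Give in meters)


D = size / theta_rad, theta_rad = 7.849 * pi/(180*3600) = 3.805e-05, D = 2.625e+06

2.625e+06 m


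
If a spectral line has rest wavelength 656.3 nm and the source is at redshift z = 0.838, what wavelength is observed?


lam_obs = lam_emit * (1 + z) = 656.3 * (1 + 0.838) = 1206.2794

1206.2794 nm


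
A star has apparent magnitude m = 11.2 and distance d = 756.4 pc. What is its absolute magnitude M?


M = m - 5*log10(d) + 5 = 11.2 - 5*log10(756.4) + 5 = 1.8062

1.8062


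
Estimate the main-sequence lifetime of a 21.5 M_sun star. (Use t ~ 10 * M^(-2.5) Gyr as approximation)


t = 10 * M^(-2.5) = 10 * 21.5^(-2.5) = 0.0047

0.0047 Gyr


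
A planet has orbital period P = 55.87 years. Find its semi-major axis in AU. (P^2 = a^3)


a = P^(2/3) = 55.87^(2/3) = 14.6146

14.6146 AU


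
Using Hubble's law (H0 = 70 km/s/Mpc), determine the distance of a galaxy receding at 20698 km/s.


d = v / H0 = 20698 / 70 = 295.6857

295.6857 Mpc


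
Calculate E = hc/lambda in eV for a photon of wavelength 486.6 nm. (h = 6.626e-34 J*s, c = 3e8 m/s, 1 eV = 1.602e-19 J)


E = hc/lambda = 6.626e-34 * 3e8 / 4.866e-07 = 4.085e-19 J = 2.55 eV

2.55 eV


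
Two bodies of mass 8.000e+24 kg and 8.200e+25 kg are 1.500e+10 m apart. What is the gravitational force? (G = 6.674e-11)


F = G*m1*m2/r^2 = 6.674e-11 * 8.000e+24 * 8.200e+25 / (1.500e+10)^2 = 6.674e-11 * 6.560e+50 / 2.250e+20 = 1.946e+20

1.946e+20 N


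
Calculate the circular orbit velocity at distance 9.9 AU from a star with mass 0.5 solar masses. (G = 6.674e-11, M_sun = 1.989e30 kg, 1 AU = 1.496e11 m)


v = sqrt(GM/r) = sqrt(6.674e-11 * 9.945e+29 / 1.481e+12) = 6694.4068

6694.4068 m/s


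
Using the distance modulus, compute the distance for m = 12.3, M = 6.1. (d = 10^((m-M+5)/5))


d = 10^((m - M + 5)/5) = 10^((12.3 - 6.1 + 5)/5) = 173.7801

173.7801 pc


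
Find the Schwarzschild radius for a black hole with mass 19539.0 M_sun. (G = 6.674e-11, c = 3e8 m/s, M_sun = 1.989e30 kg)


M = 19539.0 * 1.989e30 kg = 3.8863071e+34 kg. rs = 2GM/c^2 = 2 * 6.674e-11 * 3.8863071e+34 / (3e8)^2 = 5.764e+07

5.764e+07 m


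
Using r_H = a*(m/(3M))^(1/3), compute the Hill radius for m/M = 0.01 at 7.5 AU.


r_H = a * (m/3M)^(1/3) = 7.5 * (0.01/3)^(1/3) = 1.1204

1.1204 AU


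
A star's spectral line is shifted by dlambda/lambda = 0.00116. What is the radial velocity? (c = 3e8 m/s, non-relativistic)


v = (dlambda/lambda) * c = 0.00116 * 3e8 = 348000.0

348000.0 m/s


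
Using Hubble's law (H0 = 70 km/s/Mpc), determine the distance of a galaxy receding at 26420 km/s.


d = v / H0 = 26420 / 70 = 377.4286

377.4286 Mpc


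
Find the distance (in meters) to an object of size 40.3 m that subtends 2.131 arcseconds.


D = size / theta_rad, theta_rad = 2.131 * pi/(180*3600) = 1.033e-05, D = 3.901e+06

3.901e+06 m


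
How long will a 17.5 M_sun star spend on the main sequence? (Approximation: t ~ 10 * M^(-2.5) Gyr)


t = 10 * M^(-2.5) = 10 * 17.5^(-2.5) = 0.0078

0.0078 Gyr


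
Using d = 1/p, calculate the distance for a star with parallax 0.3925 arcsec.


d = 1/p = 1/0.3925 = 2.5478

2.5478 pc


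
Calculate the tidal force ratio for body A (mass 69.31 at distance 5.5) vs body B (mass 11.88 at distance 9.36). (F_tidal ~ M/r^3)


Ratio = (M1/r1^3) / (M2/r2^3) = (69.31/5.5^3) / (11.88/9.36^3) = 28.7554

28.7554


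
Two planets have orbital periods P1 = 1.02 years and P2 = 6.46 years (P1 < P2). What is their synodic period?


1/P_syn = |1/P1 - 1/P2| = |1/1.02 - 1/6.46| => P_syn = 1.2113

1.2113 years


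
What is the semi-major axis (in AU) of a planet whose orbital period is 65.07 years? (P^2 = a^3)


a = P^(2/3) = 65.07^(2/3) = 16.1778

16.1778 AU


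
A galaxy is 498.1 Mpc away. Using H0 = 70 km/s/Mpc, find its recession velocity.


v = H0 * d = 70 * 498.1 = 34867.0

34867.0 km/s


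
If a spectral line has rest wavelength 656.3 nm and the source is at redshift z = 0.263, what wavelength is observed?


lam_obs = lam_emit * (1 + z) = 656.3 * (1 + 0.263) = 828.9069

828.9069 nm


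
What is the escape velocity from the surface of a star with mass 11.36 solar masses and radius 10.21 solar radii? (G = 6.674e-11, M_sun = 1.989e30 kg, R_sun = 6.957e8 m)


M = 11.36 * 1.989e30 kg = 2.259504e+31 kg; R = 10.21 * 6.957e8 m = 7.103097e+09 m. v_esc = sqrt(2GM/R) = sqrt(2 * 6.674e-11 * 2.259504e+31 / 7.103097e+09) = 651614.5655

651614.5655 m/s


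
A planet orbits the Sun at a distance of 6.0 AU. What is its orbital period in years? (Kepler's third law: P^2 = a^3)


P = a^(3/2) = 6.0^1.5 = 14.6969

14.6969 years


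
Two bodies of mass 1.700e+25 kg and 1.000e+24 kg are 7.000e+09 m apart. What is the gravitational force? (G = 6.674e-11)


F = G*m1*m2/r^2 = 6.674e-11 * 1.700e+25 * 1.000e+24 / (7.000e+09)^2 = 6.674e-11 * 1.700e+49 / 4.900e+19 = 2.315e+19

2.315e+19 N


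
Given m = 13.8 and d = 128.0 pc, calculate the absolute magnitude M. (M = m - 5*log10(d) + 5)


M = m - 5*log10(d) + 5 = 13.8 - 5*log10(128.0) + 5 = 8.264

8.264


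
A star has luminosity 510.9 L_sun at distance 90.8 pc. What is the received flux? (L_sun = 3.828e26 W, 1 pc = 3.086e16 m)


F = L / (4*pi*d^2) = 1.956e+29 / (4*pi*(2.802e+18)^2) = 1.982e-09

1.982e-09 W/m^2


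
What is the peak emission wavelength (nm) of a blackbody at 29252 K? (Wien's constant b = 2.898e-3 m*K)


lam_max = b / T = 2.898e-3 / 29252 = 9.907e-08 m = 99.0701 nm

99.0701 nm


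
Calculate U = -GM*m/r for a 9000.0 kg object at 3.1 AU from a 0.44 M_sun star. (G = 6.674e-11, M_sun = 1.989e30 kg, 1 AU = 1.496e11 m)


M = 0.44 * 1.989e30 kg = 8.7516e+29 kg; r = 3.1 AU * 1.496e11 m/AU = 4.6376e+11 m. U = -GM*m/r = -(6.674e-11 * 8.7516e+29 * 9000.0) / 4.6376e+11 = -1.134e+12

-1.134e+12 J


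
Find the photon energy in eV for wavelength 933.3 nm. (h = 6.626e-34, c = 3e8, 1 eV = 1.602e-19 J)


E = hc/lambda = 6.626e-34 * 3e8 / 9.333e-07 = 2.130e-19 J = 1.3295 eV

1.3295 eV


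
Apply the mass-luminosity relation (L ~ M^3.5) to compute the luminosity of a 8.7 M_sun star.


L/L_sun = (M/M_sun)^3.5 = 8.7^3.5 = 1942.3048

1942.3048 L_sun


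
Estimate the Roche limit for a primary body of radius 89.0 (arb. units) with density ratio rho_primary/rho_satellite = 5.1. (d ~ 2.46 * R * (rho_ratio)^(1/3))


d_Roche = 2.46 * 89.0 * 5.1^(1/3) = 376.8616

376.8616


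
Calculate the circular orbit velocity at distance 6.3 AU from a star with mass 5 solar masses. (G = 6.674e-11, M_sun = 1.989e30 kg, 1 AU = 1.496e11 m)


v = sqrt(GM/r) = sqrt(6.674e-11 * 9.945e+30 / 9.425e+11) = 26537.4643

26537.4643 m/s


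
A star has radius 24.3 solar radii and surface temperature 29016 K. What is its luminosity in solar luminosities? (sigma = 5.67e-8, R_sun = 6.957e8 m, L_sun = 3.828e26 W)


R = 24.3 * 6.957e8 m = 1.690551e+10 m. L = 4*pi*R^2*sigma*T^4 = 4*pi*(1.690551e+10)^2 * 5.67e-8 * 29016^4 = 1.443443028e+32 W. L/L_sun = 1.443443028e+32 / 3.828e26 = 377074.9812

377074.9812 L_sun


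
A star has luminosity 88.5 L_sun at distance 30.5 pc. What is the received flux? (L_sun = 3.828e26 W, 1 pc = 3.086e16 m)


F = L / (4*pi*d^2) = 3.388e+28 / (4*pi*(9.412e+17)^2) = 3.043e-09

3.043e-09 W/m^2


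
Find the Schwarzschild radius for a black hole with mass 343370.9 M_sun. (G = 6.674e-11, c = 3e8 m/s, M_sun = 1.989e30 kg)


M = 343370.9 * 1.989e30 kg = 6.829647201e+35 kg. rs = 2GM/c^2 = 2 * 6.674e-11 * 6.829647201e+35 / (3e8)^2 = 1.013e+09

1.013e+09 m


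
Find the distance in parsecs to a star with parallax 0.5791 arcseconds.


d = 1/p = 1/0.5791 = 1.7268

1.7268 pc


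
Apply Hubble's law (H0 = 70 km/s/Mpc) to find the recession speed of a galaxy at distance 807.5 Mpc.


v = H0 * d = 70 * 807.5 = 56525.0

56525.0 km/s


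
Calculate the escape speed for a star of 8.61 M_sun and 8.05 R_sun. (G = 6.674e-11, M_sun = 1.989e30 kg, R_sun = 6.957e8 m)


M = 8.61 * 1.989e30 kg = 1.712529e+31 kg; R = 8.05 * 6.957e8 m = 5.600385e+09 m. v_esc = sqrt(2GM/R) = sqrt(2 * 6.674e-11 * 1.712529e+31 / 5.600385e+09) = 638878.2811

638878.2811 m/s


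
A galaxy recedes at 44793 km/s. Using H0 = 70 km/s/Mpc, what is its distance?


d = v / H0 = 44793 / 70 = 639.9

639.9 Mpc


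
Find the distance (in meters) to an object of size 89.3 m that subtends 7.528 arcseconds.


D = size / theta_rad, theta_rad = 7.528 * pi/(180*3600) = 3.650e-05, D = 2.447e+06

2.447e+06 m


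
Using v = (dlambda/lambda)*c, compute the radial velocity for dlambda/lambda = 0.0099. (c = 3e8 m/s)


v = (dlambda/lambda) * c = 0.0099 * 3e8 = 2.970e+06

2.970e+06 m/s


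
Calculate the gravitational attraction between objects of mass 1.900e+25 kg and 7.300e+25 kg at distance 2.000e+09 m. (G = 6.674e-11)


F = G*m1*m2/r^2 = 6.674e-11 * 1.900e+25 * 7.300e+25 / (2.000e+09)^2 = 6.674e-11 * 1.387e+51 / 4.000e+18 = 2.314e+22

2.314e+22 N


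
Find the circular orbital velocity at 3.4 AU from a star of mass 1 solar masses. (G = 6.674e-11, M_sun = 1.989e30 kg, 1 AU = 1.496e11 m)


v = sqrt(GM/r) = sqrt(6.674e-11 * 1.989e+30 / 5.086e+11) = 16154.9358

16154.9358 m/s


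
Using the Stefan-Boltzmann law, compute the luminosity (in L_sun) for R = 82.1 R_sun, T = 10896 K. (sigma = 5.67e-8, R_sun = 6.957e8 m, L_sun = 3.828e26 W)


R = 82.1 * 6.957e8 m = 5.711697e+10 m. L = 4*pi*R^2*sigma*T^4 = 4*pi*(5.711697e+10)^2 * 5.67e-8 * 10896^4 = 3.276360053e+31 W. L/L_sun = 3.276360053e+31 / 3.828e26 = 85589.3431

85589.3431 L_sun


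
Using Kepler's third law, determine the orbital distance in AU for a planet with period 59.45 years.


a = P^(2/3) = 59.45^(2/3) = 15.2324

15.2324 AU


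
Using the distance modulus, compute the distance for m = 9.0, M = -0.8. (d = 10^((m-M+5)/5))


d = 10^((m - M + 5)/5) = 10^((9.0 - -0.8 + 5)/5) = 912.0108

912.0108 pc


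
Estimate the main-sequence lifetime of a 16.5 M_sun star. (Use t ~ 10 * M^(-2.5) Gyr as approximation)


t = 10 * M^(-2.5) = 10 * 16.5^(-2.5) = 0.009

0.009 Gyr


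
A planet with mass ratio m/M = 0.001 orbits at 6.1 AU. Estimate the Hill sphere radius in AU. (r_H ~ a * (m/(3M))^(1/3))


r_H = a * (m/3M)^(1/3) = 6.1 * (0.001/3)^(1/3) = 0.423

0.423 AU


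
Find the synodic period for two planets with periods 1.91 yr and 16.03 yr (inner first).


1/P_syn = |1/P1 - 1/P2| = |1/1.91 - 1/16.03| => P_syn = 2.1684

2.1684 years


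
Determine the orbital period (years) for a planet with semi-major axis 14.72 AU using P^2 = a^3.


P = a^(3/2) = 14.72^1.5 = 56.4757

56.4757 years


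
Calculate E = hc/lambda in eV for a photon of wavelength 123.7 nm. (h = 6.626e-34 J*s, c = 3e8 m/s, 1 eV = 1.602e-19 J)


E = hc/lambda = 6.626e-34 * 3e8 / 1.237e-07 = 1.607e-18 J = 10.0309 eV

10.0309 eV


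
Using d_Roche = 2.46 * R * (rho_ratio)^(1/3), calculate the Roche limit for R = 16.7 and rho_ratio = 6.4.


d_Roche = 2.46 * 16.7 * 6.4^(1/3) = 76.2743

76.2743


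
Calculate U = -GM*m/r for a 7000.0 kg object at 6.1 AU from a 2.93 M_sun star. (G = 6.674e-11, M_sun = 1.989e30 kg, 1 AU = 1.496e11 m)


M = 2.93 * 1.989e30 kg = 5.82777e+30 kg; r = 6.1 AU * 1.496e11 m/AU = 9.1256e+11 m. U = -GM*m/r = -(6.674e-11 * 5.82777e+30 * 7000.0) / 9.1256e+11 = -2.983e+12

-2.983e+12 J


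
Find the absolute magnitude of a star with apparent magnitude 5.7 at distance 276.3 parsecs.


M = m - 5*log10(d) + 5 = 5.7 - 5*log10(276.3) + 5 = -1.5069

-1.5069


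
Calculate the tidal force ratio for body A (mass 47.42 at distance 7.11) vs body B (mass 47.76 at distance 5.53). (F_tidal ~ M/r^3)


Ratio = (M1/r1^3) / (M2/r2^3) = (47.42/7.11^3) / (47.76/5.53^3) = 0.4672

0.4672


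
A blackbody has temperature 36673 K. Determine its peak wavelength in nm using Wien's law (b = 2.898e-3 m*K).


lam_max = b / T = 2.898e-3 / 36673 = 7.902e-08 m = 79.0227 nm

79.0227 nm


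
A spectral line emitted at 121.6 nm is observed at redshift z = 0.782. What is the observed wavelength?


lam_obs = lam_emit * (1 + z) = 121.6 * (1 + 0.782) = 216.6912

216.6912 nm


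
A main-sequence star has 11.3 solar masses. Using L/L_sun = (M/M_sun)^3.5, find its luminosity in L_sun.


L/L_sun = (M/M_sun)^3.5 = 11.3^3.5 = 4850.3665

4850.3665 L_sun


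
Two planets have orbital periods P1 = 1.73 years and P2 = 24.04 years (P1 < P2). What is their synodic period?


1/P_syn = |1/P1 - 1/P2| = |1/1.73 - 1/24.04| => P_syn = 1.8642

1.8642 years


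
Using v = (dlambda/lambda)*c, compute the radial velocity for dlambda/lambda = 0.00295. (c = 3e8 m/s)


v = (dlambda/lambda) * c = 0.00295 * 3e8 = 885000.0

885000.0 m/s


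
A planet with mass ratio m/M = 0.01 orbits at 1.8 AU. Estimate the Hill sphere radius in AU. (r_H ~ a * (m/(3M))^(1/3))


r_H = a * (m/3M)^(1/3) = 1.8 * (0.01/3)^(1/3) = 0.2689

0.2689 AU


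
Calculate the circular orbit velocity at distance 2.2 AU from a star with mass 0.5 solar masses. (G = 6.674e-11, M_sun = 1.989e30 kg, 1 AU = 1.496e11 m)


v = sqrt(GM/r) = sqrt(6.674e-11 * 9.945e+29 / 3.291e+11) = 14200.9814

14200.9814 m/s


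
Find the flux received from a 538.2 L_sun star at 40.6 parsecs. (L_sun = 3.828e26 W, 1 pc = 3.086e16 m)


F = L / (4*pi*d^2) = 2.060e+29 / (4*pi*(1.253e+18)^2) = 1.044e-08

1.044e-08 W/m^2


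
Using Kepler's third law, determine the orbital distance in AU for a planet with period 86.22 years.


a = P^(2/3) = 86.22^(2/3) = 19.5167

19.5167 AU


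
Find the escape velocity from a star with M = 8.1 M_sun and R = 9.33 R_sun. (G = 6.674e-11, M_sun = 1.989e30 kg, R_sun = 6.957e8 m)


M = 8.1 * 1.989e30 kg = 1.61109e+31 kg; R = 9.33 * 6.957e8 m = 6.490881e+09 m. v_esc = sqrt(2GM/R) = sqrt(2 * 6.674e-11 * 1.61109e+31 / 6.490881e+09) = 575593.8916

575593.8916 m/s


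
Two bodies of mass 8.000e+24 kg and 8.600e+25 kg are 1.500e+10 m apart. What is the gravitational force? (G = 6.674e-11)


F = G*m1*m2/r^2 = 6.674e-11 * 8.000e+24 * 8.600e+25 / (1.500e+10)^2 = 6.674e-11 * 6.880e+50 / 2.250e+20 = 2.041e+20

2.041e+20 N


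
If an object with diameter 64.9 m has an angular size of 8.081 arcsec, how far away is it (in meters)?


D = size / theta_rad, theta_rad = 8.081 * pi/(180*3600) = 3.918e-05, D = 1.657e+06

1.657e+06 m


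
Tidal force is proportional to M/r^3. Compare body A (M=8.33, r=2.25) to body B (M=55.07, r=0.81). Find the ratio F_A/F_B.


Ratio = (M1/r1^3) / (M2/r2^3) = (8.33/2.25^3) / (55.07/0.81^3) = 0.0071

0.0071


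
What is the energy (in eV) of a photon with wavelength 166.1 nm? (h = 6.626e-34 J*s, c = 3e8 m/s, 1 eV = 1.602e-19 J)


E = hc/lambda = 6.626e-34 * 3e8 / 1.661e-07 = 1.197e-18 J = 7.4703 eV

7.4703 eV


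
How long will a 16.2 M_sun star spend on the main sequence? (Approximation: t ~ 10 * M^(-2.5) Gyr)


t = 10 * M^(-2.5) = 10 * 16.2^(-2.5) = 0.0095

0.0095 Gyr


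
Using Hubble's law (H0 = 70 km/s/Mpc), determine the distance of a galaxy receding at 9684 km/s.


d = v / H0 = 9684 / 70 = 138.3429

138.3429 Mpc


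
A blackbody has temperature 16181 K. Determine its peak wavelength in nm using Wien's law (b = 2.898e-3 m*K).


lam_max = b / T = 2.898e-3 / 16181 = 1.791e-07 m = 179.0989 nm

179.0989 nm


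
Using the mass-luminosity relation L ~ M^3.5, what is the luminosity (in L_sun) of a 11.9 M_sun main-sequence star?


L/L_sun = (M/M_sun)^3.5 = 11.9^3.5 = 5813.188

5813.188 L_sun


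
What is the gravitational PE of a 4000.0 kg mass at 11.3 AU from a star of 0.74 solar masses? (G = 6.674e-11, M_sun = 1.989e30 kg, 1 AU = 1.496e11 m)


M = 0.74 * 1.989e30 kg = 1.47186e+30 kg; r = 11.3 AU * 1.496e11 m/AU = 1.69048e+12 m. U = -GM*m/r = -(6.674e-11 * 1.47186e+30 * 4000.0) / 1.69048e+12 = -2.324e+11

-2.324e+11 J


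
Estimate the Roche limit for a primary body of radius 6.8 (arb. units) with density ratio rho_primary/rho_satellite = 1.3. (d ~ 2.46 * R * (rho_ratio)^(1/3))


d_Roche = 2.46 * 6.8 * 1.3^(1/3) = 18.2568

18.2568


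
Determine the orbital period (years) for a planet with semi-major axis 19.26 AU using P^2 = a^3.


P = a^(3/2) = 19.26^1.5 = 84.5249

84.5249 years


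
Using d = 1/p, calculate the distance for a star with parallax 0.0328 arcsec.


d = 1/p = 1/0.0328 = 30.4878

30.4878 pc


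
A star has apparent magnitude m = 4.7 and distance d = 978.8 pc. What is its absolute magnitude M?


M = m - 5*log10(d) + 5 = 4.7 - 5*log10(978.8) + 5 = -5.2535

-5.2535


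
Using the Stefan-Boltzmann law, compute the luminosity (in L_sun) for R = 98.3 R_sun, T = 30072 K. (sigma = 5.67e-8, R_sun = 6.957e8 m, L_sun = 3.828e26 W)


R = 98.3 * 6.957e8 m = 6.838731e+10 m. L = 4*pi*R^2*sigma*T^4 = 4*pi*(6.838731e+10)^2 * 5.67e-8 * 30072^4 = 2.725167595e+33 W. L/L_sun = 2.725167595e+33 / 3.828e26 = 7.119e+06

7.119e+06 L_sun


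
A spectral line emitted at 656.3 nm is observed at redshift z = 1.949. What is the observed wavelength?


lam_obs = lam_emit * (1 + z) = 656.3 * (1 + 1.949) = 1935.4287

1935.4287 nm


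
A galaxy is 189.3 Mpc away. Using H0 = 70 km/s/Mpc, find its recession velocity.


v = H0 * d = 70 * 189.3 = 13251.0

13251.0 km/s


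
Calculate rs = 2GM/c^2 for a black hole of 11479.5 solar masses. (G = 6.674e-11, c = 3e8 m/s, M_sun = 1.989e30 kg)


M = 11479.5 * 1.989e30 kg = 2.28327255e+34 kg. rs = 2GM/c^2 = 2 * 6.674e-11 * 2.28327255e+34 / (3e8)^2 = 3.386e+07

3.386e+07 m


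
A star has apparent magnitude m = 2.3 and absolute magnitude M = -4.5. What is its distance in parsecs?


d = 10^((m - M + 5)/5) = 10^((2.3 - -4.5 + 5)/5) = 229.0868

229.0868 pc


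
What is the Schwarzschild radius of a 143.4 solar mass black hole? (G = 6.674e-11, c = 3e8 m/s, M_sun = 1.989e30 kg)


M = 143.4 * 1.989e30 kg = 2.852226e+32 kg. rs = 2GM/c^2 = 2 * 6.674e-11 * 2.852226e+32 / (3e8)^2 = 423016.8072

423016.8072 m


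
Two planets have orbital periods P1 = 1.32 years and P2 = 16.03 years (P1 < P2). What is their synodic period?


1/P_syn = |1/P1 - 1/P2| = |1/1.32 - 1/16.03| => P_syn = 1.4385

1.4385 years


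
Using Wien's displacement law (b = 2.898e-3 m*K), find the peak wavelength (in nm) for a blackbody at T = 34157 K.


lam_max = b / T = 2.898e-3 / 34157 = 8.484e-08 m = 84.8435 nm

84.8435 nm


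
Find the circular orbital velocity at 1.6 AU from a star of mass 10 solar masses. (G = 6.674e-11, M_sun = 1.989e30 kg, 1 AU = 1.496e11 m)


v = sqrt(GM/r) = sqrt(6.674e-11 * 1.989e+31 / 2.394e+11) = 74470.5746

74470.5746 m/s


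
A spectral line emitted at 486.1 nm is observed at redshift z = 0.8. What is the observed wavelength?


lam_obs = lam_emit * (1 + z) = 486.1 * (1 + 0.8) = 874.98

874.98 nm


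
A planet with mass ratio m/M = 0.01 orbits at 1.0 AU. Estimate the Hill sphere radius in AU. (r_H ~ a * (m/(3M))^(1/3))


r_H = a * (m/3M)^(1/3) = 1.0 * (0.01/3)^(1/3) = 0.1494

0.1494 AU


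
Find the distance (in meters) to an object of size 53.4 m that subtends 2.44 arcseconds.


D = size / theta_rad, theta_rad = 2.44 * pi/(180*3600) = 1.183e-05, D = 4.514e+06

4.514e+06 m


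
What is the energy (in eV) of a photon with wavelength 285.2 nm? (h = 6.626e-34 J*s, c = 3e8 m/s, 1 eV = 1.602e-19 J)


E = hc/lambda = 6.626e-34 * 3e8 / 2.852e-07 = 6.970e-19 J = 4.3507 eV

4.3507 eV


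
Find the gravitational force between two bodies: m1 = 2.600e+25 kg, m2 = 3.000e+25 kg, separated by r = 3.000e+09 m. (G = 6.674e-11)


F = G*m1*m2/r^2 = 6.674e-11 * 2.600e+25 * 3.000e+25 / (3.000e+09)^2 = 6.674e-11 * 7.800e+50 / 9.000e+18 = 5.784e+21

5.784e+21 N


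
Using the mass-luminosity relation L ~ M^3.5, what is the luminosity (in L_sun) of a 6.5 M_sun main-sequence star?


L/L_sun = (M/M_sun)^3.5 = 6.5^3.5 = 700.1591

700.1591 L_sun


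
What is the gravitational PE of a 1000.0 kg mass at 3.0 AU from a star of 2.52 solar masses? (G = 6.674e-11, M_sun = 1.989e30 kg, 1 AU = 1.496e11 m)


M = 2.52 * 1.989e30 kg = 5.01228e+30 kg; r = 3.0 AU * 1.496e11 m/AU = 4.488e+11 m. U = -GM*m/r = -(6.674e-11 * 5.01228e+30 * 1000.0) / 4.488e+11 = -7.454e+11

-7.454e+11 J


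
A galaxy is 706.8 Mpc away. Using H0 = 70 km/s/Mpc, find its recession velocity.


v = H0 * d = 70 * 706.8 = 49476.0

49476.0 km/s


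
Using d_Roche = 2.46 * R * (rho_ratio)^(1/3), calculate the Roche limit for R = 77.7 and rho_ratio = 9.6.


d_Roche = 2.46 * 77.7 * 9.6^(1/3) = 406.2374

406.2374


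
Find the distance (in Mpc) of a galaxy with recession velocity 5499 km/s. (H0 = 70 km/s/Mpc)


d = v / H0 = 5499 / 70 = 78.5571

78.5571 Mpc


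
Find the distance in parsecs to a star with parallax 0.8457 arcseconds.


d = 1/p = 1/0.8457 = 1.1825

1.1825 pc


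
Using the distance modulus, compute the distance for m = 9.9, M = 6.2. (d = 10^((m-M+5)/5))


d = 10^((m - M + 5)/5) = 10^((9.9 - 6.2 + 5)/5) = 54.9541

54.9541 pc


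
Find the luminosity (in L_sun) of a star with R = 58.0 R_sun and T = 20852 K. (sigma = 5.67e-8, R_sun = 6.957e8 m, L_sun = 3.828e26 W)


R = 58.0 * 6.957e8 m = 4.03506e+10 m. L = 4*pi*R^2*sigma*T^4 = 4*pi*(4.03506e+10)^2 * 5.67e-8 * 20852^4 = 2.193228e+32 W. L/L_sun = 2.193228e+32 / 3.828e26 = 572943.5738

572943.5738 L_sun


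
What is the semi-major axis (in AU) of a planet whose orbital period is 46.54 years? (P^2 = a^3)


a = P^(2/3) = 46.54^(2/3) = 12.9385

12.9385 AU


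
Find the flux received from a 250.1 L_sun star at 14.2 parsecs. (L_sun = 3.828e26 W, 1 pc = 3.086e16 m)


F = L / (4*pi*d^2) = 9.574e+28 / (4*pi*(4.382e+17)^2) = 3.967e-08

3.967e-08 W/m^2


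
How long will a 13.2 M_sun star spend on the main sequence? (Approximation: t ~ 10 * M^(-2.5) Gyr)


t = 10 * M^(-2.5) = 10 * 13.2^(-2.5) = 0.0158

0.0158 Gyr


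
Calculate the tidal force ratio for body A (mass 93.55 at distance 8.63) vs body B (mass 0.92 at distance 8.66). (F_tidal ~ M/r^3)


Ratio = (M1/r1^3) / (M2/r2^3) = (93.55/8.63^3) / (0.92/8.66^3) = 102.7489

102.7489


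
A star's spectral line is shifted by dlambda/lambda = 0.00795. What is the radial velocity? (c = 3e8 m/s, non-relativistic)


v = (dlambda/lambda) * c = 0.00795 * 3e8 = 2.385e+06

2.385e+06 m/s


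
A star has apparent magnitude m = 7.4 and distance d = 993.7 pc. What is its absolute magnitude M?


M = m - 5*log10(d) + 5 = 7.4 - 5*log10(993.7) + 5 = -2.5863

-2.5863


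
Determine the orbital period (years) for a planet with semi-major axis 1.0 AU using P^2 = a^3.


P = a^(3/2) = 1.0^1.5 = 1.0

1.0 years


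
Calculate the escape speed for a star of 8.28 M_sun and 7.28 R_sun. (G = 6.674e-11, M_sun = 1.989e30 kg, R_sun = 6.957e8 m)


M = 8.28 * 1.989e30 kg = 1.646892e+31 kg; R = 7.28 * 6.957e8 m = 5.064696e+09 m. v_esc = sqrt(2GM/R) = sqrt(2 * 6.674e-11 * 1.646892e+31 / 5.064696e+09) = 658815.7417

658815.7417 m/s


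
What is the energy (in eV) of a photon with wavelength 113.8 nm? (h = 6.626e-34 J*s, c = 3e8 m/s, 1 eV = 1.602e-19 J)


E = hc/lambda = 6.626e-34 * 3e8 / 1.138e-07 = 1.747e-18 J = 10.9035 eV

10.9035 eV


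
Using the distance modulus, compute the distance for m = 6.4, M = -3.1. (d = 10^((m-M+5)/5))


d = 10^((m - M + 5)/5) = 10^((6.4 - -3.1 + 5)/5) = 794.3282

794.3282 pc


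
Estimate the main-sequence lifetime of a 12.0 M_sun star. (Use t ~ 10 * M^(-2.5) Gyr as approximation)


t = 10 * M^(-2.5) = 10 * 12.0^(-2.5) = 0.02

0.02 Gyr


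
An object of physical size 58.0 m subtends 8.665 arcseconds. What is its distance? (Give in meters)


D = size / theta_rad, theta_rad = 8.665 * pi/(180*3600) = 4.201e-05, D = 1.381e+06

1.381e+06 m


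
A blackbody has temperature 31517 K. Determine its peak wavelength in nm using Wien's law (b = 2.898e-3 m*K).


lam_max = b / T = 2.898e-3 / 31517 = 9.195e-08 m = 91.9504 nm

91.9504 nm


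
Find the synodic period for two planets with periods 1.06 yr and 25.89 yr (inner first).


1/P_syn = |1/P1 - 1/P2| = |1/1.06 - 1/25.89| => P_syn = 1.1053

1.1053 years


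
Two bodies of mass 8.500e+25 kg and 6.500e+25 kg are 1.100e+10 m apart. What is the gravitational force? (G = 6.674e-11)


F = G*m1*m2/r^2 = 6.674e-11 * 8.500e+25 * 6.500e+25 / (1.100e+10)^2 = 6.674e-11 * 5.525e+51 / 1.210e+20 = 3.047e+21

3.047e+21 N


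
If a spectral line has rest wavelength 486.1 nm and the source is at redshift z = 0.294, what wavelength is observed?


lam_obs = lam_emit * (1 + z) = 486.1 * (1 + 0.294) = 629.0134

629.0134 nm


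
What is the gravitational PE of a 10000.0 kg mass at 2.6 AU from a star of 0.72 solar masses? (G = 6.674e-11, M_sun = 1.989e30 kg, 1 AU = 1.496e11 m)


M = 0.72 * 1.989e30 kg = 1.43208e+30 kg; r = 2.6 AU * 1.496e11 m/AU = 3.8896e+11 m. U = -GM*m/r = -(6.674e-11 * 1.43208e+30 * 10000.0) / 3.8896e+11 = -2.457e+12

-2.457e+12 J


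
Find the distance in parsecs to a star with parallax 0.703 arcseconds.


d = 1/p = 1/0.703 = 1.4225

1.4225 pc


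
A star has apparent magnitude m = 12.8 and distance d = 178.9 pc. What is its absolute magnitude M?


M = m - 5*log10(d) + 5 = 12.8 - 5*log10(178.9) + 5 = 6.5369

6.5369


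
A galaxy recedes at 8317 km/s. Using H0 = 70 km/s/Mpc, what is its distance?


d = v / H0 = 8317 / 70 = 118.8143

118.8143 Mpc


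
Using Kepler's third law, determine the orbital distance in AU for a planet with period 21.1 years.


a = P^(2/3) = 21.1^(2/3) = 7.6358

7.6358 AU


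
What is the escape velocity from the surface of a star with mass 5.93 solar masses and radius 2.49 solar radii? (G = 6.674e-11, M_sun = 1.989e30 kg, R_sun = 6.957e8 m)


M = 5.93 * 1.989e30 kg = 1.179477e+31 kg; R = 2.49 * 6.957e8 m = 1.732293e+09 m. v_esc = sqrt(2GM/R) = sqrt(2 * 6.674e-11 * 1.179477e+31 / 1.732293e+09) = 953327.59

953327.59 m/s


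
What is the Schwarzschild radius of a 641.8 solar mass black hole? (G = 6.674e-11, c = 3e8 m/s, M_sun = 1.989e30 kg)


M = 641.8 * 1.989e30 kg = 1.2765402e+33 kg. rs = 2GM/c^2 = 2 * 6.674e-11 * 1.2765402e+33 / (3e8)^2 = 1.893e+06

1.893e+06 m


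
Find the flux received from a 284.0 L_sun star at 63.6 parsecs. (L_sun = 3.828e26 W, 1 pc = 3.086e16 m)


F = L / (4*pi*d^2) = 1.087e+29 / (4*pi*(1.963e+18)^2) = 2.246e-09

2.246e-09 W/m^2


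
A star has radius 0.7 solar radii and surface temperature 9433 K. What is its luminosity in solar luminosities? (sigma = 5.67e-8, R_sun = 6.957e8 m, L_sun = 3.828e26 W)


R = 0.7 * 6.957e8 m = 4.8699e+08 m. L = 4*pi*R^2*sigma*T^4 = 4*pi*(4.8699e+08)^2 * 5.67e-8 * 9433^4 = 1.337926782e+27 W. L/L_sun = 1.337926782e+27 / 3.828e26 = 3.4951

3.4951 L_sun


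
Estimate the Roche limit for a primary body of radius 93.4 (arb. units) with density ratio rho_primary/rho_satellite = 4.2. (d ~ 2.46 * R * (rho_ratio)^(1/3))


d_Roche = 2.46 * 93.4 * 4.2^(1/3) = 370.7078

370.7078


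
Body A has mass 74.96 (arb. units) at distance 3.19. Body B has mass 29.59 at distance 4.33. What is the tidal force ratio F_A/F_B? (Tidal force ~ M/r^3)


Ratio = (M1/r1^3) / (M2/r2^3) = (74.96/3.19^3) / (29.59/4.33^3) = 6.3354

6.3354


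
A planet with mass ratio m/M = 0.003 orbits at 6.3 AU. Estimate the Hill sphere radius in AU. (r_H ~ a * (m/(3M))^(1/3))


r_H = a * (m/3M)^(1/3) = 6.3 * (0.003/3)^(1/3) = 0.63

0.63 AU


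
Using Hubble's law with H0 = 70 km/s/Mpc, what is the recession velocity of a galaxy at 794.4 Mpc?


v = H0 * d = 70 * 794.4 = 55608.0

55608.0 km/s


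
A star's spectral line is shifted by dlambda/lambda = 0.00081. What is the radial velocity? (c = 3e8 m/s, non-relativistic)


v = (dlambda/lambda) * c = 0.00081 * 3e8 = 243000.0

243000.0 m/s


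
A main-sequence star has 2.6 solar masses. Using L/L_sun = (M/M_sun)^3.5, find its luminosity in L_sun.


L/L_sun = (M/M_sun)^3.5 = 2.6^3.5 = 28.3404

28.3404 L_sun


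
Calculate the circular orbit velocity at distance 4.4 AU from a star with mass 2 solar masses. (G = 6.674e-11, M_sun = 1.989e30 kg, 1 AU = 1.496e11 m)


v = sqrt(GM/r) = sqrt(6.674e-11 * 3.978e+30 / 6.582e+11) = 20083.2205

20083.2205 m/s


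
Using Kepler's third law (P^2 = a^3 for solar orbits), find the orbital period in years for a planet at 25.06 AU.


P = a^(3/2) = 25.06^1.5 = 125.4503

125.4503 years


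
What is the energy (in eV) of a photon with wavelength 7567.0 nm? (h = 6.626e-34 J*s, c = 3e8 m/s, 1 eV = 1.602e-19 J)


E = hc/lambda = 6.626e-34 * 3e8 / 7.567e-06 = 2.627e-20 J = 0.164 eV

0.164 eV


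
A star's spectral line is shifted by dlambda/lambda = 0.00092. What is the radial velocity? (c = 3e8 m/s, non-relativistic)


v = (dlambda/lambda) * c = 0.00092 * 3e8 = 276000.0

276000.0 m/s


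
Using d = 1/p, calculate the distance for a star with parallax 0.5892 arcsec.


d = 1/p = 1/0.5892 = 1.6972

1.6972 pc


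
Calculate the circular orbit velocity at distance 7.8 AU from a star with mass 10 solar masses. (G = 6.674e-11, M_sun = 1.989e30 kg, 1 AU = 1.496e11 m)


v = sqrt(GM/r) = sqrt(6.674e-11 * 1.989e+31 / 1.167e+12) = 33728.5285

33728.5285 m/s


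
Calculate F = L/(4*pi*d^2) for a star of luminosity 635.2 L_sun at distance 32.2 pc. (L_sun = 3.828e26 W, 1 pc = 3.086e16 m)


F = L / (4*pi*d^2) = 2.432e+29 / (4*pi*(9.937e+17)^2) = 1.960e-08

1.960e-08 W/m^2


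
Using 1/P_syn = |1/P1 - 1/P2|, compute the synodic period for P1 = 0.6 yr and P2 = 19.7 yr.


1/P_syn = |1/P1 - 1/P2| = |1/0.6 - 1/19.7| => P_syn = 0.6188

0.6188 years


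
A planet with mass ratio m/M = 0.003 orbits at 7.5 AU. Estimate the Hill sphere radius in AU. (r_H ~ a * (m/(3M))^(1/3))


r_H = a * (m/3M)^(1/3) = 7.5 * (0.003/3)^(1/3) = 0.75

0.75 AU


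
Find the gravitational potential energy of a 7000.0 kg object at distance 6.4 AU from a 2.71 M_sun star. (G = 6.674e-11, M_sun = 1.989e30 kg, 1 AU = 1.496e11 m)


M = 2.71 * 1.989e30 kg = 5.39019e+30 kg; r = 6.4 AU * 1.496e11 m/AU = 9.5744e+11 m. U = -GM*m/r = -(6.674e-11 * 5.39019e+30 * 7000.0) / 9.5744e+11 = -2.630e+12

-2.630e+12 J


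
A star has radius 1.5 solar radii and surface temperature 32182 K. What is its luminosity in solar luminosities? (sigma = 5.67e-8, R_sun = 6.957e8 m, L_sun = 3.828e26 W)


R = 1.5 * 6.957e8 m = 1.04355e+09 m. L = 4*pi*R^2*sigma*T^4 = 4*pi*(1.04355e+09)^2 * 5.67e-8 * 32182^4 = 8.32284046e+29 W. L/L_sun = 8.32284046e+29 / 3.828e26 = 2174.2007

2174.2007 L_sun


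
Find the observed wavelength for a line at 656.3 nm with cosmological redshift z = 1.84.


lam_obs = lam_emit * (1 + z) = 656.3 * (1 + 1.84) = 1863.892

1863.892 nm


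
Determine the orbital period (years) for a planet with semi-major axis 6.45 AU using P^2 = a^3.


P = a^(3/2) = 6.45^1.5 = 16.381

16.381 years


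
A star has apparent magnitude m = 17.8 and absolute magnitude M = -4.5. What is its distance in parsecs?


d = 10^((m - M + 5)/5) = 10^((17.8 - -4.5 + 5)/5) = 288403.1503

288403.1503 pc


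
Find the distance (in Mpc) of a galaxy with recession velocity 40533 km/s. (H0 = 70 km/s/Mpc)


d = v / H0 = 40533 / 70 = 579.0429

579.0429 Mpc


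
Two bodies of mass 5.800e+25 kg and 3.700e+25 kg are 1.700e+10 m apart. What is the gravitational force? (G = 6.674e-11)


F = G*m1*m2/r^2 = 6.674e-11 * 5.800e+25 * 3.700e+25 / (1.700e+10)^2 = 6.674e-11 * 2.146e+51 / 2.890e+20 = 4.956e+20

4.956e+20 N


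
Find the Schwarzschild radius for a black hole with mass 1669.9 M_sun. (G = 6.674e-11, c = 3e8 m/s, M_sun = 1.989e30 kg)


M = 1669.9 * 1.989e30 kg = 3.3214311e+33 kg. rs = 2GM/c^2 = 2 * 6.674e-11 * 3.3214311e+33 / (3e8)^2 = 4.926e+06

4.926e+06 m


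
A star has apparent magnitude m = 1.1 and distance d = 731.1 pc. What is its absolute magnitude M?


M = m - 5*log10(d) + 5 = 1.1 - 5*log10(731.1) + 5 = -8.2199

-8.2199


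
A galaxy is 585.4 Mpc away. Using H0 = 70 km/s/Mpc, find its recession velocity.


v = H0 * d = 70 * 585.4 = 40978.0

40978.0 km/s


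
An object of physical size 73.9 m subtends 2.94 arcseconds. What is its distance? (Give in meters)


D = size / theta_rad, theta_rad = 2.94 * pi/(180*3600) = 1.425e-05, D = 5.185e+06

5.185e+06 m


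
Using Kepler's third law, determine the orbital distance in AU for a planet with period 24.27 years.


a = P^(2/3) = 24.27^(2/3) = 8.3826

8.3826 AU


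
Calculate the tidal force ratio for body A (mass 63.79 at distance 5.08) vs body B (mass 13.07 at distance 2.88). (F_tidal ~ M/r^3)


Ratio = (M1/r1^3) / (M2/r2^3) = (63.79/5.08^3) / (13.07/2.88^3) = 0.8893

0.8893
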